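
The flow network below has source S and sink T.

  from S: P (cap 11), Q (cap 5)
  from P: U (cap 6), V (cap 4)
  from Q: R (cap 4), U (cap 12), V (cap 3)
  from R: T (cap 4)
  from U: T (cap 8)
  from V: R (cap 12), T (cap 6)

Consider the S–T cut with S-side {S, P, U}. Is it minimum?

Given cut capacity: 5 + 4 + 8 = 17.
Augment S→P→U→T: bottleneck 6, flow now 6.
Augment S→P→V→T: bottleneck 4, flow now 10.
Augment S→Q→R→T: bottleneck 4, flow now 14.
Augment S→Q→U→T: bottleneck 1, flow now 15.
No augmenting path remains; maximum flow = 15.
In the residual graph, reachable from S: {S, P}.
Min-cut edges: S→Q (5), P→U (6), P→V (4); capacity 5 + 6 + 4 = 15.
Cut capacity 17 exceeds the max flow 15, so it is not minimum.

No — its capacity is 17, but the minimum cut has capacity 15.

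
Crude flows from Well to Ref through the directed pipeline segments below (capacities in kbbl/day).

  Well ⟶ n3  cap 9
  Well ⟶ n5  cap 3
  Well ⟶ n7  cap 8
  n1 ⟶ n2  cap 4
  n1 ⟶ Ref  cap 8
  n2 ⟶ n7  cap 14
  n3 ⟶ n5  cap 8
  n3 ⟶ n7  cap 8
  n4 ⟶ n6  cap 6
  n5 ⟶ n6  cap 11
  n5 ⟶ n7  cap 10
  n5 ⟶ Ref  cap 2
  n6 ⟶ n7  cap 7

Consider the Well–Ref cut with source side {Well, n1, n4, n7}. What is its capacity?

Edges leaving {Well, n1, n4, n7}: Well→n3 (9), Well→n5 (3), n1→n2 (4), n1→Ref (8), n4→n6 (6).
Cut capacity = 9 + 3 + 4 + 8 + 6 = 30.

30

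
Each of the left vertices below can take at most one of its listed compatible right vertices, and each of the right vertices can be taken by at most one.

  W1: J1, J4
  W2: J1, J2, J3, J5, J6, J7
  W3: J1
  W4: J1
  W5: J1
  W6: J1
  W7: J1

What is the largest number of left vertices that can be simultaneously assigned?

Unit-capacity flow: source→left, listed edges, right→sink; max matching = max flow.
Augmenting path W1→J1 (+1); matched 1.
Augmenting path W2→J2 (+1); matched 2.
Augmenting path W3→J1→W1→J4 (+1); matched 3.
No augmenting path remains; maximum matching = 3.
König certificate: {W1, W2, J1} is a vertex cover of size 3 (every listed pair touches it), so no matching can be larger.

3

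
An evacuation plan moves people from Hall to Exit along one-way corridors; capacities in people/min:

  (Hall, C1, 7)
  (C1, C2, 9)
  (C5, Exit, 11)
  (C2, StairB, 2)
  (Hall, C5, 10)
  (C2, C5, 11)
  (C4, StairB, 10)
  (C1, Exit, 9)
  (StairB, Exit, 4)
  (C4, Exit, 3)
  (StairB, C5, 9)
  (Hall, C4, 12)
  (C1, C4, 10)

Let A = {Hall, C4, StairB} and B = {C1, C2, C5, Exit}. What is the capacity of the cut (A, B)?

33

Edges leaving {Hall, C4, StairB}: Hall→C1 (7), Hall→C5 (10), C4→Exit (3), StairB→C5 (9), StairB→Exit (4).
Cut capacity = 7 + 10 + 3 + 9 + 4 = 33.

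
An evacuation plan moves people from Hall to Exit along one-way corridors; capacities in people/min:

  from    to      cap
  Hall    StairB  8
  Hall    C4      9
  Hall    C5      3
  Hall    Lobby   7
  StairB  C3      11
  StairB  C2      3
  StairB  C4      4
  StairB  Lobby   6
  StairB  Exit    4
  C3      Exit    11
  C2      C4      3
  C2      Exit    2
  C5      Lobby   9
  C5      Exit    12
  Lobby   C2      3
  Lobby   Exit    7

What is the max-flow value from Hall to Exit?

Augment Hall→StairB→Exit: bottleneck 4, flow now 4.
Augment Hall→C5→Exit: bottleneck 3, flow now 7.
Augment Hall→Lobby→Exit: bottleneck 7, flow now 14.
Augment Hall→StairB→C3→Exit: bottleneck 4, flow now 18.
No augmenting path remains; maximum flow = 18.
In the residual graph, reachable from Hall: {Hall, C4}.
Min-cut edges: Hall→StairB (8), Hall→C5 (3), Hall→Lobby (7); capacity 8 + 3 + 7 = 18.
This cut is saturated, so no flow can exceed 18.

18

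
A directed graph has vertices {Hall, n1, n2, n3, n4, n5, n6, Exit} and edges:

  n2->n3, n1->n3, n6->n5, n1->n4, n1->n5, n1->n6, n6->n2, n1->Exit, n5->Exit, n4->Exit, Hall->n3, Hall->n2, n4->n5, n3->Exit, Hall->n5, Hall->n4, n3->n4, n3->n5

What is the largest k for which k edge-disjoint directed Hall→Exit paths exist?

3

Assign every edge capacity 1; by Menger, the answer equals the max flow.
Path Hall→n3→Exit (+1); total 1.
Path Hall→n4→Exit (+1); total 2.
Path Hall→n5→Exit (+1); total 3.
No residual Hall→Exit path; max flow = 3.
Certifying cut of size 3: {n3→Exit, n4→Exit, n5→Exit}.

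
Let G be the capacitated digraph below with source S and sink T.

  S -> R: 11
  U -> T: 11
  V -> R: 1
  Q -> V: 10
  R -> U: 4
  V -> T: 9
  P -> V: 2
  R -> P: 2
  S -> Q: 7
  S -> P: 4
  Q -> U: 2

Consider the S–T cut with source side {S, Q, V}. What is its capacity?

27

Edges leaving {S, Q, V}: S→P (4), S→R (11), Q→U (2), V→R (1), V→T (9).
Cut capacity = 4 + 11 + 2 + 1 + 9 = 27.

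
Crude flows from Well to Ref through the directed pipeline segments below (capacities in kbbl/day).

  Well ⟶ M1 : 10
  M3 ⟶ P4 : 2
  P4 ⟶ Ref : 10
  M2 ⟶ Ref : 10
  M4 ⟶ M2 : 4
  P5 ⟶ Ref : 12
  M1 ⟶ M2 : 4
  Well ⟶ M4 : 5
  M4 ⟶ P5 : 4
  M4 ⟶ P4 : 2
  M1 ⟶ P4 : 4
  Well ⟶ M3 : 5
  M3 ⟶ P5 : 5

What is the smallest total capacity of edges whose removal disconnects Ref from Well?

Augment Well→M1→M2→Ref: bottleneck 4, flow now 4.
Augment Well→M1→P4→Ref: bottleneck 4, flow now 8.
Augment Well→M3→P4→Ref: bottleneck 2, flow now 10.
Augment Well→M3→P5→Ref: bottleneck 3, flow now 13.
Augment Well→M4→M2→Ref: bottleneck 4, flow now 17.
Augment Well→M4→P4→Ref: bottleneck 1, flow now 18.
No augmenting path remains; maximum flow = 18.
By max-flow min-cut, the minimum cut capacity equals the max flow.
In the residual graph, reachable from Well: {Well, M1}.
Min-cut edges: Well→M3 (5), Well→M4 (5), M1→M2 (4), M1→P4 (4); capacity 5 + 5 + 4 + 4 = 18.

18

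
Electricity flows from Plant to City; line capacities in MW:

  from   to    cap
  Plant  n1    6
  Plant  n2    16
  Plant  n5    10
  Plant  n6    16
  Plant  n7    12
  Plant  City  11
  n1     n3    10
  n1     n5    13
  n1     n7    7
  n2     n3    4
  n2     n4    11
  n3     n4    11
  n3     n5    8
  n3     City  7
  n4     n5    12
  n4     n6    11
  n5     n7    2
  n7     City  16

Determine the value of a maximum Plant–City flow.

Augment Plant→City: bottleneck 11, flow now 11.
Augment Plant→n7→City: bottleneck 12, flow now 23.
Augment Plant→n1→n3→City: bottleneck 6, flow now 29.
Augment Plant→n2→n3→City: bottleneck 1, flow now 30.
Augment Plant→n5→n7→City: bottleneck 2, flow now 32.
Augment Plant→n2→n3→n1→n7→City: bottleneck 2, flow now 34. (uses reverse residual edge)
No augmenting path remains; maximum flow = 34.
In the residual graph, reachable from Plant: {Plant, n1, n2, n3, n4, n5, n6, n7}.
Min-cut edges: Plant→City (11), n3→City (7), n7→City (16); capacity 11 + 7 + 16 = 34.
This cut is saturated, so no flow can exceed 34.

34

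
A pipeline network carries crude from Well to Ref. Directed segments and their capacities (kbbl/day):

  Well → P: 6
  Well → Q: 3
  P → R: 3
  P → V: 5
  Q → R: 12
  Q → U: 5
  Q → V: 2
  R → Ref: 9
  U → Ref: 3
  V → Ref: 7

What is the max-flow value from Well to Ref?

Augment Well→P→R→Ref: bottleneck 3, flow now 3.
Augment Well→P→V→Ref: bottleneck 3, flow now 6.
Augment Well→Q→R→Ref: bottleneck 3, flow now 9.
No augmenting path remains; maximum flow = 9.
In the residual graph, reachable from Well: {Well}.
Min-cut edges: Well→P (6), Well→Q (3); capacity 6 + 3 = 9.
This cut is saturated, so no flow can exceed 9.

9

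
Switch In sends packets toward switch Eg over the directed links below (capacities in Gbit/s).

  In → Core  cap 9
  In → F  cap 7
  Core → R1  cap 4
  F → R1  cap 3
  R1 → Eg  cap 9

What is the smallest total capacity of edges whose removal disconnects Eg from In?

7

Augment In→Core→R1→Eg: bottleneck 4, flow now 4.
Augment In→F→R1→Eg: bottleneck 3, flow now 7.
No augmenting path remains; maximum flow = 7.
By max-flow min-cut, the minimum cut capacity equals the max flow.
In the residual graph, reachable from In: {In, Core, F}.
Min-cut edges: Core→R1 (4), F→R1 (3); capacity 4 + 3 = 7.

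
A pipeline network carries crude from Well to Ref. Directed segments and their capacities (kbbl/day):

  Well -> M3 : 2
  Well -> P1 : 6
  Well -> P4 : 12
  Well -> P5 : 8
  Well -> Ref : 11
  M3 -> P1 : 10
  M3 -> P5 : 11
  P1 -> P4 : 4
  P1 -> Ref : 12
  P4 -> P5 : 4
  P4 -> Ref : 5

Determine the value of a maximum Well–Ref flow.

Augment Well→Ref: bottleneck 11, flow now 11.
Augment Well→P1→Ref: bottleneck 6, flow now 17.
Augment Well→P4→Ref: bottleneck 5, flow now 22.
Augment Well→M3→P1→Ref: bottleneck 2, flow now 24.
No augmenting path remains; maximum flow = 24.
In the residual graph, reachable from Well: {Well, P4, P5}.
Min-cut edges: Well→M3 (2), Well→P1 (6), Well→Ref (11), P4→Ref (5); capacity 2 + 6 + 11 + 5 = 24.
This cut is saturated, so no flow can exceed 24.

24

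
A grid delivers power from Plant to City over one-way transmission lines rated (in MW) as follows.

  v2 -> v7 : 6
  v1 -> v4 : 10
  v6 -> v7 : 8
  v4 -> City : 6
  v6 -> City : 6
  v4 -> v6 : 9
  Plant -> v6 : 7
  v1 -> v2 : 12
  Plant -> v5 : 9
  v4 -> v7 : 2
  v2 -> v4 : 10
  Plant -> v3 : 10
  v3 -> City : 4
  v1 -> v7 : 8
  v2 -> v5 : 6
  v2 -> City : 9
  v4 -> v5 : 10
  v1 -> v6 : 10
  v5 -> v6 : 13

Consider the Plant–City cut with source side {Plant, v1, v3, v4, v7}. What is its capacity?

67

Edges leaving {Plant, v1, v3, v4, v7}: Plant→v5 (9), Plant→v6 (7), v1→v2 (12), v1→v6 (10), v3→City (4), v4→v5 (10), v4→v6 (9), v4→City (6).
Cut capacity = 9 + 7 + 12 + 10 + 4 + 10 + 9 + 6 = 67.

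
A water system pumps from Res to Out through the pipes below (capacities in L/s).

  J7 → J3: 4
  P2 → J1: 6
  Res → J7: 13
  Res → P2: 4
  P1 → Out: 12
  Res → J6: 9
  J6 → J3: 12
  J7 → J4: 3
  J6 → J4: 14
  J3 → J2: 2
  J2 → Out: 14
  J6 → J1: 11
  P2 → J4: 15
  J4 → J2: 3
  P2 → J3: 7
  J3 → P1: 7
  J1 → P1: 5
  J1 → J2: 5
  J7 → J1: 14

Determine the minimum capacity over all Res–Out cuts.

Augment Res→J7→J1→J2→Out: bottleneck 5, flow now 5.
Augment Res→J7→J1→P1→Out: bottleneck 5, flow now 10.
Augment Res→J7→J4→J2→Out: bottleneck 3, flow now 13.
Augment Res→J6→J3→J2→Out: bottleneck 2, flow now 15.
Augment Res→J6→J3→P1→Out: bottleneck 7, flow now 22.
No augmenting path remains; maximum flow = 22.
By max-flow min-cut, the minimum cut capacity equals the max flow.
In the residual graph, reachable from Res: {Res, J7, J6, P2, J1, J4, J3}.
Min-cut edges: J1→J2 (5), J1→P1 (5), J4→J2 (3), J3→J2 (2), J3→P1 (7); capacity 5 + 5 + 3 + 2 + 7 = 22.

22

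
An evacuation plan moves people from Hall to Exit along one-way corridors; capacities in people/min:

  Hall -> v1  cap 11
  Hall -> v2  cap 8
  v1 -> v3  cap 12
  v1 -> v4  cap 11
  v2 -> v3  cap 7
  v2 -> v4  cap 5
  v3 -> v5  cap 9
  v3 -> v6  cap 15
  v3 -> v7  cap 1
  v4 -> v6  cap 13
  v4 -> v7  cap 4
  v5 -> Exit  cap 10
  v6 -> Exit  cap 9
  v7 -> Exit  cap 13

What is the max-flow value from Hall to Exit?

Augment Hall→v1→v3→v5→Exit: bottleneck 9, flow now 9.
Augment Hall→v1→v3→v6→Exit: bottleneck 2, flow now 11.
Augment Hall→v2→v3→v6→Exit: bottleneck 7, flow now 18.
Augment Hall→v2→v4→v7→Exit: bottleneck 1, flow now 19.
No augmenting path remains; maximum flow = 19.
In the residual graph, reachable from Hall: {Hall}.
Min-cut edges: Hall→v1 (11), Hall→v2 (8); capacity 11 + 8 = 19.
This cut is saturated, so no flow can exceed 19.

19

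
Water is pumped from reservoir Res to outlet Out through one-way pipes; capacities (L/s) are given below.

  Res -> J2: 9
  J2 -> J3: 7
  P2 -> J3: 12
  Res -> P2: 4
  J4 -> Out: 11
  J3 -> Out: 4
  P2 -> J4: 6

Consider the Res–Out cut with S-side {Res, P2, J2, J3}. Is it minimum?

No — its capacity is 10, but the minimum cut has capacity 8.

Given cut capacity: 6 + 4 = 10.
Augment Res→P2→J4→Out: bottleneck 4, flow now 4.
Augment Res→J2→J3→Out: bottleneck 4, flow now 8.
No augmenting path remains; maximum flow = 8.
In the residual graph, reachable from Res: {Res, J2, J3}.
Min-cut edges: Res→P2 (4), J3→Out (4); capacity 4 + 4 = 8.
Cut capacity 10 exceeds the max flow 8, so it is not minimum.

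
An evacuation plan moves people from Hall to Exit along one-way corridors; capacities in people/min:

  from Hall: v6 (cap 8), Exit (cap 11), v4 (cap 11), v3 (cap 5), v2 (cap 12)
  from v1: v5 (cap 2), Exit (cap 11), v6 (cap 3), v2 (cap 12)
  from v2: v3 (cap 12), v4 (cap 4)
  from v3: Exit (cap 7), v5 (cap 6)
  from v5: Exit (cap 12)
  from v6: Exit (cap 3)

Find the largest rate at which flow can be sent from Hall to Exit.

Augment Hall→Exit: bottleneck 11, flow now 11.
Augment Hall→v3→Exit: bottleneck 5, flow now 16.
Augment Hall→v6→Exit: bottleneck 3, flow now 19.
Augment Hall→v2→v3→Exit: bottleneck 2, flow now 21.
Augment Hall→v2→v3→v5→Exit: bottleneck 6, flow now 27.
No augmenting path remains; maximum flow = 27.
In the residual graph, reachable from Hall: {Hall, v2, v3, v4, v6}.
Min-cut edges: Hall→Exit (11), v3→v5 (6), v3→Exit (7), v6→Exit (3); capacity 11 + 6 + 7 + 3 = 27.
This cut is saturated, so no flow can exceed 27.

27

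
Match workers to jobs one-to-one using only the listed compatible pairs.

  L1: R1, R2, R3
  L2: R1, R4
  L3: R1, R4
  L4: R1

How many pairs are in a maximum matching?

Unit-capacity flow: source→left, listed edges, right→sink; max matching = max flow.
Augmenting path L1→R1 (+1); matched 1.
Augmenting path L2→R4 (+1); matched 2.
Augmenting path L3→R1→L1→R2 (+1); matched 3.
No augmenting path remains; maximum matching = 3.
König certificate: {L1, R1, R4} is a vertex cover of size 3 (every listed pair touches it), so no matching can be larger.

3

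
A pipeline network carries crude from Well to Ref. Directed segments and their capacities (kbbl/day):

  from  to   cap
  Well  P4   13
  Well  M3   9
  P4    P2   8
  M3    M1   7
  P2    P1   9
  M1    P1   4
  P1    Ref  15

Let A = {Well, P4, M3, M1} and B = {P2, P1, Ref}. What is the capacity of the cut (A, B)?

Edges leaving {Well, P4, M3, M1}: P4→P2 (8), M1→P1 (4).
Cut capacity = 8 + 4 = 12.

12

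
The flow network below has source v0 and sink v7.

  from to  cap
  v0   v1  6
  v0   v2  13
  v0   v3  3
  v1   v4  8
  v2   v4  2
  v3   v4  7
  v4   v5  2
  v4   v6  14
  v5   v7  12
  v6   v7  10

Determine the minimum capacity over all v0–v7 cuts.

Augment v0→v1→v4→v5→v7: bottleneck 2, flow now 2.
Augment v0→v1→v4→v6→v7: bottleneck 4, flow now 6.
Augment v0→v2→v4→v6→v7: bottleneck 2, flow now 8.
Augment v0→v3→v4→v6→v7: bottleneck 3, flow now 11.
No augmenting path remains; maximum flow = 11.
By max-flow min-cut, the minimum cut capacity equals the max flow.
In the residual graph, reachable from v0: {v0, v2}.
Min-cut edges: v0→v1 (6), v0→v3 (3), v2→v4 (2); capacity 6 + 3 + 2 = 11.

11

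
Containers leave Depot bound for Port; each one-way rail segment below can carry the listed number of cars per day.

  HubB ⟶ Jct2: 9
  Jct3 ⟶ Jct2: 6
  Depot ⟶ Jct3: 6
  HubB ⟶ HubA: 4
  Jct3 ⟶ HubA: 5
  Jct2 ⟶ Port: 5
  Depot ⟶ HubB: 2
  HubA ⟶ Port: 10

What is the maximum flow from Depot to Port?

8

Augment Depot→HubB→HubA→Port: bottleneck 2, flow now 2.
Augment Depot→Jct3→HubA→Port: bottleneck 5, flow now 7.
Augment Depot→Jct3→Jct2→Port: bottleneck 1, flow now 8.
No augmenting path remains; maximum flow = 8.
In the residual graph, reachable from Depot: {Depot}.
Min-cut edges: Depot→HubB (2), Depot→Jct3 (6); capacity 2 + 6 = 8.
This cut is saturated, so no flow can exceed 8.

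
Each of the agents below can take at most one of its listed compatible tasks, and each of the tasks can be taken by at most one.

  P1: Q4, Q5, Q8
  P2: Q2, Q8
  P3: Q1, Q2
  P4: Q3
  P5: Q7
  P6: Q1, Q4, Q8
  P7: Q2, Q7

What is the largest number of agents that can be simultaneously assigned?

7

Unit-capacity flow: source→left, listed edges, right→sink; max matching = max flow.
Augmenting path P1→Q4 (+1); matched 1.
Augmenting path P2→Q2 (+1); matched 2.
Augmenting path P3→Q1 (+1); matched 3.
Augmenting path P4→Q3 (+1); matched 4.
Augmenting path P5→Q7 (+1); matched 5.
Augmenting path P6→Q8 (+1); matched 6.
Augmenting path P7→Q2→P2→Q8→P6→Q4→P1→Q5 (+1); matched 7.
No augmenting path remains; maximum matching = 7.
König certificate: {P1, P2, P3, P4, P5, P6, P7} is a vertex cover of size 7 (every listed pair touches it), so no matching can be larger.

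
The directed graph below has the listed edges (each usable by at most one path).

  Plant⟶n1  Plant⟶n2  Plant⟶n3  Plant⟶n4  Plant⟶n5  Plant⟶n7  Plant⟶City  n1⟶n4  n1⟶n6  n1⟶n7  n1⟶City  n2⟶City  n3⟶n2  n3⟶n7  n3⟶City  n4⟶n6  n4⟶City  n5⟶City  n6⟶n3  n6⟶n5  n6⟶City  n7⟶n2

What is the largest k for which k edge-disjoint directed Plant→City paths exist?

6

Assign every edge capacity 1; by Menger, the answer equals the max flow.
Path Plant→City (+1); total 1.
Path Plant→n1→City (+1); total 2.
Path Plant→n2→City (+1); total 3.
Path Plant→n3→City (+1); total 4.
Path Plant→n4→City (+1); total 5.
Path Plant→n5→City (+1); total 6.
No residual Plant→City path; max flow = 6.
Certifying cut of size 6: {Plant→City, Plant→n1, Plant→n3, Plant→n4, Plant→n5, n2→City}.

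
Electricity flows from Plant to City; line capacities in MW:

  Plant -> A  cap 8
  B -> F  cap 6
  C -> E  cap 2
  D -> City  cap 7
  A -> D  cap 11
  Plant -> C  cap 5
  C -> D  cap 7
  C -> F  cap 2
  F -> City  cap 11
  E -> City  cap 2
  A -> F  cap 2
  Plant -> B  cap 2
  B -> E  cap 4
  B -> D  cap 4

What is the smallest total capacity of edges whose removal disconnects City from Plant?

15

Augment Plant→A→D→City: bottleneck 7, flow now 7.
Augment Plant→A→F→City: bottleneck 1, flow now 8.
Augment Plant→B→E→City: bottleneck 2, flow now 10.
Augment Plant→C→F→City: bottleneck 2, flow now 12.
Augment Plant→C→D→A→F→City: bottleneck 1, flow now 13. (uses reverse residual edge)
Augment Plant→C→E→B→F→City: bottleneck 2, flow now 15. (uses reverse residual edge)
No augmenting path remains; maximum flow = 15.
By max-flow min-cut, the minimum cut capacity equals the max flow.
In the residual graph, reachable from Plant: {Plant}.
Min-cut edges: Plant→A (8), Plant→B (2), Plant→C (5); capacity 8 + 2 + 5 = 15.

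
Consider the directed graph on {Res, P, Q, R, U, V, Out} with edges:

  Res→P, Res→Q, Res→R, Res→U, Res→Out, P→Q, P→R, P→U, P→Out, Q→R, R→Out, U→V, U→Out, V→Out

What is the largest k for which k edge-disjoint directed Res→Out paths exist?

4

Assign every edge capacity 1; by Menger, the answer equals the max flow.
Path Res→Out (+1); total 1.
Path Res→P→Out (+1); total 2.
Path Res→R→Out (+1); total 3.
Path Res→U→Out (+1); total 4.
No residual Res→Out path; max flow = 4.
Certifying cut of size 4: {R→Out, Res→Out, Res→P, Res→U}.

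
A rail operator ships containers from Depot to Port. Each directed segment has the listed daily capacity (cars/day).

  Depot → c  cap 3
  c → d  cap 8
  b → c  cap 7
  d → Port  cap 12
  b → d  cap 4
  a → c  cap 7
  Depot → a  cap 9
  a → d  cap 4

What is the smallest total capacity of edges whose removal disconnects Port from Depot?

12

Augment Depot→a→d→Port: bottleneck 4, flow now 4.
Augment Depot→c→d→Port: bottleneck 3, flow now 7.
Augment Depot→a→c→d→Port: bottleneck 5, flow now 12.
No augmenting path remains; maximum flow = 12.
By max-flow min-cut, the minimum cut capacity equals the max flow.
In the residual graph, reachable from Depot: {Depot}.
Min-cut edges: Depot→a (9), Depot→c (3); capacity 9 + 3 = 12.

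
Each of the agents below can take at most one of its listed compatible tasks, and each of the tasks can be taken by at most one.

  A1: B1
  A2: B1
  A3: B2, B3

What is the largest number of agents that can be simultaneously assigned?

2

Unit-capacity flow: source→left, listed edges, right→sink; max matching = max flow.
Augmenting path A1→B1 (+1); matched 1.
Augmenting path A3→B2 (+1); matched 2.
No augmenting path remains; maximum matching = 2.
König certificate: {A3, B1} is a vertex cover of size 2 (every listed pair touches it), so no matching can be larger.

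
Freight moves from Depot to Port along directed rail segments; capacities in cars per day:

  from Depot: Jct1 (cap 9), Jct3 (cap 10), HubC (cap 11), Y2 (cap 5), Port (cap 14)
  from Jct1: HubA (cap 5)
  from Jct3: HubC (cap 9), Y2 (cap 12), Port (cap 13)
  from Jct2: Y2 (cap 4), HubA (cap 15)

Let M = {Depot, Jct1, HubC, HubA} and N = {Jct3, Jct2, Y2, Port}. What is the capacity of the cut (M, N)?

29

Edges leaving {Depot, Jct1, HubC, HubA}: Depot→Jct3 (10), Depot→Y2 (5), Depot→Port (14).
Cut capacity = 10 + 5 + 14 = 29.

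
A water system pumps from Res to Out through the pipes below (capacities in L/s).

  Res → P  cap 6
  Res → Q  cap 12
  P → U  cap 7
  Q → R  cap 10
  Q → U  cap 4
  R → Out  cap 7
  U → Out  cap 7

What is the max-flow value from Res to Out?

Augment Res→P→U→Out: bottleneck 6, flow now 6.
Augment Res→Q→R→Out: bottleneck 7, flow now 13.
Augment Res→Q→U→Out: bottleneck 1, flow now 14.
No augmenting path remains; maximum flow = 14.
In the residual graph, reachable from Res: {Res, P, Q, R, U}.
Min-cut edges: R→Out (7), U→Out (7); capacity 7 + 7 = 14.
This cut is saturated, so no flow can exceed 14.

14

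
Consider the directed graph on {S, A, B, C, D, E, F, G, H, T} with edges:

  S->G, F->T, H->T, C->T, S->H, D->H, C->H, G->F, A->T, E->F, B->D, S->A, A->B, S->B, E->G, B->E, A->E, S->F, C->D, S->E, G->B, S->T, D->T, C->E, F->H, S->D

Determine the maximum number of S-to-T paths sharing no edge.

5

Assign every edge capacity 1; by Menger, the answer equals the max flow.
Path S→T (+1); total 1.
Path S→A→T (+1); total 2.
Path S→D→T (+1); total 3.
Path S→F→T (+1); total 4.
Path S→H→T (+1); total 5.
No residual S→T path; max flow = 5.
Certifying cut of size 5: {D→T, F→T, H→T, S→A, S→T}.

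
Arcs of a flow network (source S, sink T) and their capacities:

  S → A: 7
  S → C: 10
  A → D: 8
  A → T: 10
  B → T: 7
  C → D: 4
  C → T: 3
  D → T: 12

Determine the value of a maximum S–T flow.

Augment S→A→T: bottleneck 7, flow now 7.
Augment S→C→T: bottleneck 3, flow now 10.
Augment S→C→D→T: bottleneck 4, flow now 14.
No augmenting path remains; maximum flow = 14.
In the residual graph, reachable from S: {S, C}.
Min-cut edges: S→A (7), C→D (4), C→T (3); capacity 7 + 4 + 3 = 14.
This cut is saturated, so no flow can exceed 14.

14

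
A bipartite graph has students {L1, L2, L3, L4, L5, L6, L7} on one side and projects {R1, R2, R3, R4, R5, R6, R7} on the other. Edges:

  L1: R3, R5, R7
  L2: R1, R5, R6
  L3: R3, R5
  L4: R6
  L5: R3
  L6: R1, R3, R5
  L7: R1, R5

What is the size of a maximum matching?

Unit-capacity flow: source→left, listed edges, right→sink; max matching = max flow.
Augmenting path L1→R3 (+1); matched 1.
Augmenting path L2→R1 (+1); matched 2.
Augmenting path L3→R5 (+1); matched 3.
Augmenting path L4→R6 (+1); matched 4.
Augmenting path L5→R3→L1→R7 (+1); matched 5.
No augmenting path remains; maximum matching = 5.
König certificate: {L1, R1, R3, R5, R6} is a vertex cover of size 5 (every listed pair touches it), so no matching can be larger.

5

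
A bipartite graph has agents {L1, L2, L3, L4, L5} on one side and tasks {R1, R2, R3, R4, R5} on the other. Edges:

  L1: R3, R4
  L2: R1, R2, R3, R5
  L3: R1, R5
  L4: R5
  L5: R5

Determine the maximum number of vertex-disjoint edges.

4

Unit-capacity flow: source→left, listed edges, right→sink; max matching = max flow.
Augmenting path L1→R3 (+1); matched 1.
Augmenting path L2→R1 (+1); matched 2.
Augmenting path L3→R5 (+1); matched 3.
Augmenting path L4→R5→L3→R1→L2→R2 (+1); matched 4.
No augmenting path remains; maximum matching = 4.
König certificate: {L1, L2, L3, R5} is a vertex cover of size 4 (every listed pair touches it), so no matching can be larger.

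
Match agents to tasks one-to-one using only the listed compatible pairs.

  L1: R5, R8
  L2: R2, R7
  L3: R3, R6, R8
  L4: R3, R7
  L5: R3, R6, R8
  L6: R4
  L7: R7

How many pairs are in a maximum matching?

Unit-capacity flow: source→left, listed edges, right→sink; max matching = max flow.
Augmenting path L1→R5 (+1); matched 1.
Augmenting path L2→R2 (+1); matched 2.
Augmenting path L3→R3 (+1); matched 3.
Augmenting path L4→R7 (+1); matched 4.
Augmenting path L5→R6 (+1); matched 5.
Augmenting path L6→R4 (+1); matched 6.
Augmenting path L7→R7→L4→R3→L3→R8 (+1); matched 7.
No augmenting path remains; maximum matching = 7.
König certificate: {L1, L2, L3, L4, L5, L6, L7} is a vertex cover of size 7 (every listed pair touches it), so no matching can be larger.

7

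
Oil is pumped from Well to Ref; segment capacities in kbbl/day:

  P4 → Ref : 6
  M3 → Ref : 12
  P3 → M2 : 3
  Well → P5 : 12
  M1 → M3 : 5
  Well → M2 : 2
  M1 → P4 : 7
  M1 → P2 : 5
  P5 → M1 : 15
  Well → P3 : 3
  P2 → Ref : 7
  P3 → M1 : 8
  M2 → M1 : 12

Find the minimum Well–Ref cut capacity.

16

Augment Well→P3→M1→P2→Ref: bottleneck 3, flow now 3.
Augment Well→M2→M1→P2→Ref: bottleneck 2, flow now 5.
Augment Well→P5→M1→P4→Ref: bottleneck 6, flow now 11.
Augment Well→P5→M1→M3→Ref: bottleneck 5, flow now 16.
No augmenting path remains; maximum flow = 16.
By max-flow min-cut, the minimum cut capacity equals the max flow.
In the residual graph, reachable from Well: {Well, P3, M2, P5, M1, P4}.
Min-cut edges: M1→P2 (5), M1→M3 (5), P4→Ref (6); capacity 5 + 5 + 6 = 16.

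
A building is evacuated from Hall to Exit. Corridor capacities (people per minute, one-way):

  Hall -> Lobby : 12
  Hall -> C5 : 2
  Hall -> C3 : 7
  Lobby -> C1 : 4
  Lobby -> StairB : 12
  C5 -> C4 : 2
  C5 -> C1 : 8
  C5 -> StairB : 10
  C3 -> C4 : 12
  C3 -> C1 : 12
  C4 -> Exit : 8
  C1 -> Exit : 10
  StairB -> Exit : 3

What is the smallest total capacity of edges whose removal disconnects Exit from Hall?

16

Augment Hall→Lobby→C1→Exit: bottleneck 4, flow now 4.
Augment Hall→Lobby→StairB→Exit: bottleneck 3, flow now 7.
Augment Hall→C5→C4→Exit: bottleneck 2, flow now 9.
Augment Hall→C3→C4→Exit: bottleneck 6, flow now 15.
Augment Hall→C3→C1→Exit: bottleneck 1, flow now 16.
No augmenting path remains; maximum flow = 16.
By max-flow min-cut, the minimum cut capacity equals the max flow.
In the residual graph, reachable from Hall: {Hall, Lobby, StairB}.
Min-cut edges: Hall→C5 (2), Hall→C3 (7), Lobby→C1 (4), StairB→Exit (3); capacity 2 + 7 + 4 + 3 = 16.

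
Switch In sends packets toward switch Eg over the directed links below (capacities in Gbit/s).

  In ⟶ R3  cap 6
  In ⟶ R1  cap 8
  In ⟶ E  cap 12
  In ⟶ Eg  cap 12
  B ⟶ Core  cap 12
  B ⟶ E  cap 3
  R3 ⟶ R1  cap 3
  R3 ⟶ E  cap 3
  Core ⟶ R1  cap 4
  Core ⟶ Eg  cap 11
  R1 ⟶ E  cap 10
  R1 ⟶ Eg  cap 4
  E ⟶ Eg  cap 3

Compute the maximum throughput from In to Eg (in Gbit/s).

19

Augment In→Eg: bottleneck 12, flow now 12.
Augment In→R1→Eg: bottleneck 4, flow now 16.
Augment In→E→Eg: bottleneck 3, flow now 19.
No augmenting path remains; maximum flow = 19.
In the residual graph, reachable from In: {In, R3, R1, E}.
Min-cut edges: In→Eg (12), R1→Eg (4), E→Eg (3); capacity 12 + 4 + 3 = 19.
This cut is saturated, so no flow can exceed 19.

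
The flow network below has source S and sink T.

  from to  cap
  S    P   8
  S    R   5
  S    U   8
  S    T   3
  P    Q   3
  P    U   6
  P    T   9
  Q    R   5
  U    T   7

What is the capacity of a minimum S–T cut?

18

Augment S→T: bottleneck 3, flow now 3.
Augment S→P→T: bottleneck 8, flow now 11.
Augment S→U→T: bottleneck 7, flow now 18.
No augmenting path remains; maximum flow = 18.
By max-flow min-cut, the minimum cut capacity equals the max flow.
In the residual graph, reachable from S: {S, R, U}.
Min-cut edges: S→P (8), S→T (3), U→T (7); capacity 8 + 3 + 7 = 18.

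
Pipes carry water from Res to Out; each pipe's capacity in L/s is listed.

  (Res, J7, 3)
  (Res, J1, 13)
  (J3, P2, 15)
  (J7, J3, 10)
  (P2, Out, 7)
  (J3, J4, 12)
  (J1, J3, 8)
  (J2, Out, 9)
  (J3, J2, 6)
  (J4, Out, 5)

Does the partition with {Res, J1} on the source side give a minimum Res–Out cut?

Given cut capacity: 3 + 8 = 11.
Augment Res→J7→J3→P2→Out: bottleneck 3, flow now 3.
Augment Res→J1→J3→P2→Out: bottleneck 4, flow now 7.
Augment Res→J1→J3→J4→Out: bottleneck 4, flow now 11.
No augmenting path remains; maximum flow = 11.
Cut capacity 11 equals the max flow, so it is a minimum cut.

Yes — it is a minimum cut (capacity 11).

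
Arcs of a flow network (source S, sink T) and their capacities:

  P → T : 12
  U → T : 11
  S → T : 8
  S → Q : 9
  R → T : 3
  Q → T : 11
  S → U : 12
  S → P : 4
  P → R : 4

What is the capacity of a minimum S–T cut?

32

Augment S→T: bottleneck 8, flow now 8.
Augment S→P→T: bottleneck 4, flow now 12.
Augment S→Q→T: bottleneck 9, flow now 21.
Augment S→U→T: bottleneck 11, flow now 32.
No augmenting path remains; maximum flow = 32.
By max-flow min-cut, the minimum cut capacity equals the max flow.
In the residual graph, reachable from S: {S, U}.
Min-cut edges: S→P (4), S→Q (9), S→T (8), U→T (11); capacity 4 + 9 + 8 + 11 = 32.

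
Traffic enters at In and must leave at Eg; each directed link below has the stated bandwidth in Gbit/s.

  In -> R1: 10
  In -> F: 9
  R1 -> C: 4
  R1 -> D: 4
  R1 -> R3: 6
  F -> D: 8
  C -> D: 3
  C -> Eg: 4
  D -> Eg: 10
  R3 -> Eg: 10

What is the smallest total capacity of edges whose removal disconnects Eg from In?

Augment In→R1→C→Eg: bottleneck 4, flow now 4.
Augment In→R1→D→Eg: bottleneck 4, flow now 8.
Augment In→R1→R3→Eg: bottleneck 2, flow now 10.
Augment In→F→D→Eg: bottleneck 6, flow now 16.
Augment In→F→D→R1→R3→Eg: bottleneck 2, flow now 18. (uses reverse residual edge)
No augmenting path remains; maximum flow = 18.
By max-flow min-cut, the minimum cut capacity equals the max flow.
In the residual graph, reachable from In: {In, F}.
Min-cut edges: In→R1 (10), F→D (8); capacity 10 + 8 = 18.

18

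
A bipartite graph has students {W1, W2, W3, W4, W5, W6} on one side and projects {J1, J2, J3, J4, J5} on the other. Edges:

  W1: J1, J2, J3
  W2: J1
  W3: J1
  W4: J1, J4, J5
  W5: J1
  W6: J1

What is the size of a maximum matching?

Unit-capacity flow: source→left, listed edges, right→sink; max matching = max flow.
Augmenting path W1→J1 (+1); matched 1.
Augmenting path W4→J4 (+1); matched 2.
Augmenting path W2→J1→W1→J2 (+1); matched 3.
No augmenting path remains; maximum matching = 3.
König certificate: {W1, W4, J1} is a vertex cover of size 3 (every listed pair touches it), so no matching can be larger.

3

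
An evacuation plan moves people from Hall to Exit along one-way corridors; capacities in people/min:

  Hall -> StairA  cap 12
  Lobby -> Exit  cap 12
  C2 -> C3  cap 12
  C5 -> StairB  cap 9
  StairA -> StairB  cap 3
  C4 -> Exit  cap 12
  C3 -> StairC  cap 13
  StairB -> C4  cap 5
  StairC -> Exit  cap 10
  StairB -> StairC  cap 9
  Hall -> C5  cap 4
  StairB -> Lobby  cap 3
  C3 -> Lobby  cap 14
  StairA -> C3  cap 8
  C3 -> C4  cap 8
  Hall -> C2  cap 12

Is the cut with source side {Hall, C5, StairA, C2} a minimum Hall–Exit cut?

Given cut capacity: 9 + 8 + 3 + 12 = 32.
Augment Hall→C5→StairB→C4→Exit: bottleneck 4, flow now 4.
Augment Hall→StairA→C3→C4→Exit: bottleneck 8, flow now 12.
Augment Hall→StairA→StairB→Lobby→Exit: bottleneck 3, flow now 15.
Augment Hall→C2→C3→Lobby→Exit: bottleneck 9, flow now 24.
Augment Hall→C2→C3→StairC→Exit: bottleneck 3, flow now 27.
No augmenting path remains; maximum flow = 27.
In the residual graph, reachable from Hall: {Hall, StairA}.
Min-cut edges: Hall→C5 (4), Hall→C2 (12), StairA→C3 (8), StairA→StairB (3); capacity 4 + 12 + 8 + 3 = 27.
Cut capacity 32 exceeds the max flow 27, so it is not minimum.

No — its capacity is 32, but the minimum cut has capacity 27.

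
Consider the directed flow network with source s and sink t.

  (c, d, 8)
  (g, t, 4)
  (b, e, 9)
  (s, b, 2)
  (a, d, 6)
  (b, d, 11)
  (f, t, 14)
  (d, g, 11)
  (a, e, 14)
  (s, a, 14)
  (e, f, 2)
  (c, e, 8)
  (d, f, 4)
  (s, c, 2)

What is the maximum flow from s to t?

Augment s→a→d→f→t: bottleneck 4, flow now 4.
Augment s→a→d→g→t: bottleneck 2, flow now 6.
Augment s→a→e→f→t: bottleneck 2, flow now 8.
Augment s→b→d→g→t: bottleneck 2, flow now 10.
No augmenting path remains; maximum flow = 10.
In the residual graph, reachable from s: {s, a, b, c, d, e, g}.
Min-cut edges: d→f (4), e→f (2), g→t (4); capacity 4 + 2 + 4 = 10.
This cut is saturated, so no flow can exceed 10.

10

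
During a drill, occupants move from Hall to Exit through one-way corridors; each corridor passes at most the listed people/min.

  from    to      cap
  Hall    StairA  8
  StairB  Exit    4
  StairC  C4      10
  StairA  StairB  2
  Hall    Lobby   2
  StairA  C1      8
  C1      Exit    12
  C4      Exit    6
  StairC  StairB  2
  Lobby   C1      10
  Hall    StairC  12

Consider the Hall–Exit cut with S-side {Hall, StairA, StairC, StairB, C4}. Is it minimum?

No — its capacity is 20, but the minimum cut has capacity 18.

Given cut capacity: 2 + 8 + 4 + 6 = 20.
Augment Hall→StairA→StairB→Exit: bottleneck 2, flow now 2.
Augment Hall→StairA→C1→Exit: bottleneck 6, flow now 8.
Augment Hall→Lobby→C1→Exit: bottleneck 2, flow now 10.
Augment Hall→StairC→StairB→Exit: bottleneck 2, flow now 12.
Augment Hall→StairC→C4→Exit: bottleneck 6, flow now 18.
No augmenting path remains; maximum flow = 18.
In the residual graph, reachable from Hall: {Hall, StairC, C4}.
Min-cut edges: Hall→StairA (8), Hall→Lobby (2), StairC→StairB (2), C4→Exit (6); capacity 8 + 2 + 2 + 6 = 18.
Cut capacity 20 exceeds the max flow 18, so it is not minimum.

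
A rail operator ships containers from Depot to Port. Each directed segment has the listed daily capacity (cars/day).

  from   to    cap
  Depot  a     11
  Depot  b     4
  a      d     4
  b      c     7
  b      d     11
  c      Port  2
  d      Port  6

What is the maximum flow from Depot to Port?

Augment Depot→a→d→Port: bottleneck 4, flow now 4.
Augment Depot→b→c→Port: bottleneck 2, flow now 6.
Augment Depot→b→d→Port: bottleneck 2, flow now 8.
No augmenting path remains; maximum flow = 8.
In the residual graph, reachable from Depot: {Depot, a}.
Min-cut edges: Depot→b (4), a→d (4); capacity 4 + 4 = 8.
This cut is saturated, so no flow can exceed 8.

8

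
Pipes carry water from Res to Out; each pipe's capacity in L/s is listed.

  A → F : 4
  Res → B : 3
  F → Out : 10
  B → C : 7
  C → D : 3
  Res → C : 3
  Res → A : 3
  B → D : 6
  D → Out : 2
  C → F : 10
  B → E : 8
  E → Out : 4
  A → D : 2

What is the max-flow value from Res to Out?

9

Augment Res→A→D→Out: bottleneck 2, flow now 2.
Augment Res→A→F→Out: bottleneck 1, flow now 3.
Augment Res→B→E→Out: bottleneck 3, flow now 6.
Augment Res→C→F→Out: bottleneck 3, flow now 9.
No augmenting path remains; maximum flow = 9.
In the residual graph, reachable from Res: {Res}.
Min-cut edges: Res→A (3), Res→B (3), Res→C (3); capacity 3 + 3 + 3 = 9.
This cut is saturated, so no flow can exceed 9.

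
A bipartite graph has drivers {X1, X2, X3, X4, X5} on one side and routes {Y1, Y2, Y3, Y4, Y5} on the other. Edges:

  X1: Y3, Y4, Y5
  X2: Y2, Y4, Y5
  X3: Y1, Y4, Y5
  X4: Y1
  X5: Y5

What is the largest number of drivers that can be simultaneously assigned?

Unit-capacity flow: source→left, listed edges, right→sink; max matching = max flow.
Augmenting path X1→Y3 (+1); matched 1.
Augmenting path X2→Y2 (+1); matched 2.
Augmenting path X3→Y1 (+1); matched 3.
Augmenting path X5→Y5 (+1); matched 4.
Augmenting path X4→Y1→X3→Y4 (+1); matched 5.
No augmenting path remains; maximum matching = 5.
König certificate: {X1, X2, X3, X4, X5} is a vertex cover of size 5 (every listed pair touches it), so no matching can be larger.

5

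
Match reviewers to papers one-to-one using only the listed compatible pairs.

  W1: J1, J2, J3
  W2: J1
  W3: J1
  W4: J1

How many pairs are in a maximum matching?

Unit-capacity flow: source→left, listed edges, right→sink; max matching = max flow.
Augmenting path W1→J1 (+1); matched 1.
Augmenting path W2→J1→W1→J2 (+1); matched 2.
No augmenting path remains; maximum matching = 2.
König certificate: {W1, J1} is a vertex cover of size 2 (every listed pair touches it), so no matching can be larger.

2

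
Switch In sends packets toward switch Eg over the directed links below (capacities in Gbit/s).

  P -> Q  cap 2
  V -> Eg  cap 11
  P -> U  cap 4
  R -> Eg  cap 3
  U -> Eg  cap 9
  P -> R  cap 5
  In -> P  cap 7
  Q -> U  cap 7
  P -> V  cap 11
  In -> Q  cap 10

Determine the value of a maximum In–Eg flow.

14

Augment In→P→R→Eg: bottleneck 3, flow now 3.
Augment In→P→U→Eg: bottleneck 4, flow now 7.
Augment In→Q→U→Eg: bottleneck 5, flow now 12.
Augment In→Q→U→P→V→Eg: bottleneck 2, flow now 14. (uses reverse residual edge)
No augmenting path remains; maximum flow = 14.
In the residual graph, reachable from In: {In, Q}.
Min-cut edges: In→P (7), Q→U (7); capacity 7 + 7 = 14.
This cut is saturated, so no flow can exceed 14.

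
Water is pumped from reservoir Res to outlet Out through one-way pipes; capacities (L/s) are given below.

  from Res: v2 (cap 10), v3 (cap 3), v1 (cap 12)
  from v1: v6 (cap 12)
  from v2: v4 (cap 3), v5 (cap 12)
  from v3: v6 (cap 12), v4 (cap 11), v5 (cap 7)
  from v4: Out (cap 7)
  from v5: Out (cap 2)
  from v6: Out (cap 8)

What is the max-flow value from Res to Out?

16

Augment Res→v1→v6→Out: bottleneck 8, flow now 8.
Augment Res→v2→v4→Out: bottleneck 3, flow now 11.
Augment Res→v2→v5→Out: bottleneck 2, flow now 13.
Augment Res→v3→v4→Out: bottleneck 3, flow now 16.
No augmenting path remains; maximum flow = 16.
In the residual graph, reachable from Res: {Res, v1, v2, v5, v6}.
Min-cut edges: Res→v3 (3), v2→v4 (3), v5→Out (2), v6→Out (8); capacity 3 + 3 + 2 + 8 = 16.
This cut is saturated, so no flow can exceed 16.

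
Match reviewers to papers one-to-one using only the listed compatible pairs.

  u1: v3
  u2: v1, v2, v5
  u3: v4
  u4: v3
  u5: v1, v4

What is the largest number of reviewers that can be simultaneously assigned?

Unit-capacity flow: source→left, listed edges, right→sink; max matching = max flow.
Augmenting path u1→v3 (+1); matched 1.
Augmenting path u2→v1 (+1); matched 2.
Augmenting path u3→v4 (+1); matched 3.
Augmenting path u5→v1→u2→v2 (+1); matched 4.
No augmenting path remains; maximum matching = 4.
König certificate: {u2, u3, u5, v3} is a vertex cover of size 4 (every listed pair touches it), so no matching can be larger.

4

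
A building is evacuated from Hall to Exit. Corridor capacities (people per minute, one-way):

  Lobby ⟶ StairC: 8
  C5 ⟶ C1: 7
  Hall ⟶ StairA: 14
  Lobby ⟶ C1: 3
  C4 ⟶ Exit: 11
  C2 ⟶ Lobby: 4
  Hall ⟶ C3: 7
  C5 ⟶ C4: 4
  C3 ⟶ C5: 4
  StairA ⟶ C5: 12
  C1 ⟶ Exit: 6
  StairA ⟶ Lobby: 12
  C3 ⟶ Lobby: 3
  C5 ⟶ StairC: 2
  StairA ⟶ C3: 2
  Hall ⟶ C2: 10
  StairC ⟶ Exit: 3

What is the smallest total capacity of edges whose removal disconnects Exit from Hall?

Augment Hall→C2→Lobby→C1→Exit: bottleneck 3, flow now 3.
Augment Hall→C2→Lobby→StairC→Exit: bottleneck 1, flow now 4.
Augment Hall→StairA→Lobby→StairC→Exit: bottleneck 2, flow now 6.
Augment Hall→StairA→C5→C4→Exit: bottleneck 4, flow now 10.
Augment Hall→StairA→C5→C1→Exit: bottleneck 3, flow now 13.
No augmenting path remains; maximum flow = 13.
By max-flow min-cut, the minimum cut capacity equals the max flow.
In the residual graph, reachable from Hall: {Hall, C2, StairA, C3, Lobby, C5, C1, StairC}.
Min-cut edges: C5→C4 (4), C1→Exit (6), StairC→Exit (3); capacity 4 + 6 + 3 = 13.

13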